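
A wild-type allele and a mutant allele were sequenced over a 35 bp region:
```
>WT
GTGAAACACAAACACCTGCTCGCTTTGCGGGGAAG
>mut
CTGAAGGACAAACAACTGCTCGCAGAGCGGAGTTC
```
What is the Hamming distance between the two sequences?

Comparing position by position, 11 positions differ: 1 (G/C), 6 (A/G), 7 (C/G), 15 (C/A), 24 (T/A), 25 (T/G), 26 (T/A), 31 (G/A), 33 (A/T), 34 (A/T), 35 (G/C).

11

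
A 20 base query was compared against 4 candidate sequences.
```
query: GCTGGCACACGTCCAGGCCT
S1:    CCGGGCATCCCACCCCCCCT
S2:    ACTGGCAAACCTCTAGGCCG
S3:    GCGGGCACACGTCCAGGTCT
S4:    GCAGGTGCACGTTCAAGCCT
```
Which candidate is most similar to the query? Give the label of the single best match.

S3

Hamming distances to query — S1: 9; S2: 5; S3: 2; S4: 5.
Smallest is S3 with 2 mismatches.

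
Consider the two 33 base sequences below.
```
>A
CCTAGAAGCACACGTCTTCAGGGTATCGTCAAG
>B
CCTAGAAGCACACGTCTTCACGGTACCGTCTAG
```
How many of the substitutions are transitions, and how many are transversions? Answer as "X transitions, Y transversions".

Mismatches (1-based):
site 21: G→C (purine→pyrimidine, transversion)
site 26: T→C (pyrimidine→pyrimidine, transition)
site 31: A→T (purine→pyrimidine, transversion)

1 transition, 2 transversions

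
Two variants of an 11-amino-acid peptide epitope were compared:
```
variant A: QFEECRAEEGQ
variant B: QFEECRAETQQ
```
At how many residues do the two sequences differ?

2

The sequences differ at residues 9, 10 (1-based) — 2 in total.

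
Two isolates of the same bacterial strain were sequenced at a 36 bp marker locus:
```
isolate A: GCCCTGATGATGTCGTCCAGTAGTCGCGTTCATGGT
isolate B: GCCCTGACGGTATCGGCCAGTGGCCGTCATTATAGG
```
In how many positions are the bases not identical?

12

Comparing position by position, 12 positions differ: 8 (T/C), 10 (A/G), 12 (G/A), 16 (T/G), 22 (A/G), 24 (T/C), 27 (C/T), 28 (G/C), 29 (T/A), 31 (C/T), 34 (G/A), 36 (T/G).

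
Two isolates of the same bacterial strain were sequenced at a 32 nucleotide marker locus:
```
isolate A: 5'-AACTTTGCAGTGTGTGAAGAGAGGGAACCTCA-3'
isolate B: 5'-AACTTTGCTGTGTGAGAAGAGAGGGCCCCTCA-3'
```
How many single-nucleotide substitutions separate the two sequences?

Mismatches (1-based): position 9: A→T; position 15: T→A; position 26: A→C; position 27: A→C.

4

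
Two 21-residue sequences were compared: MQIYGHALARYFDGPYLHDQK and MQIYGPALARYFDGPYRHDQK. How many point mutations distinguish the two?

2

Mismatches (1-based): position 6: H→P; position 17: L→R.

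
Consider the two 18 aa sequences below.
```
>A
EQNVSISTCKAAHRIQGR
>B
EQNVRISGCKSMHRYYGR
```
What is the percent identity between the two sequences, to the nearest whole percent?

67%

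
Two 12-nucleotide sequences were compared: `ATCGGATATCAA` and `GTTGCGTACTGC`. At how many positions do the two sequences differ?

8

Comparing position by position, 8 positions differ: 1 (A/G), 3 (C/T), 5 (G/C), 6 (A/G), 9 (T/C), 10 (C/T), 11 (A/G), 12 (A/C).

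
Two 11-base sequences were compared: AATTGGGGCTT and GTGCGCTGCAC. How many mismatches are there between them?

Comparing position by position, 8 bases differ: 1 (A/G), 2 (A/T), 3 (T/G), 4 (T/C), 6 (G/C), 7 (G/T), 10 (T/A), 11 (T/C).

8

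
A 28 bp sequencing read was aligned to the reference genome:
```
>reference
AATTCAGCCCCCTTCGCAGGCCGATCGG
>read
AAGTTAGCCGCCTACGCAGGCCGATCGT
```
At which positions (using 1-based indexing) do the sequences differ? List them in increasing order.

Scanning 1-based: 3: T/G; 5: C/T; 10: C/G; 14: T/A; 28: G/T.

3, 5, 10, 14, 28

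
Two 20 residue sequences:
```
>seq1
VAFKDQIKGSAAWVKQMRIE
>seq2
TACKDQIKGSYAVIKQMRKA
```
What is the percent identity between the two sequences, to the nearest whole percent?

7 positions differ (1, 3, 11, 13, 14, 19, 20), so 13 of 20 match: 13/20 = 65%.

65%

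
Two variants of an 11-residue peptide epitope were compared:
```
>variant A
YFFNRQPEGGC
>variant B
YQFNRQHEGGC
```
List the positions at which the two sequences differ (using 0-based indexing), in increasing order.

1, 6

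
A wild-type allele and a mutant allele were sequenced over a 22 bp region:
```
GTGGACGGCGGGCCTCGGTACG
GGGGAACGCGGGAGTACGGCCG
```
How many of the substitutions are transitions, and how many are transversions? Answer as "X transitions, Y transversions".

Transitions (purine↔purine or pyrimidine↔pyrimidine): none.
Transversions (purine↔pyrimidine): 2 T→G, 6 C→A, 7 G→C, 13 C→A, 14 C→G, 16 C→A, 17 G→C, 19 T→G, 20 A→C.

0 transitions, 9 transversions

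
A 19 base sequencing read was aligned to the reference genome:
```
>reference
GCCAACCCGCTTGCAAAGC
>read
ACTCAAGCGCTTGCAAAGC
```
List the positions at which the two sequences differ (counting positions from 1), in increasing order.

1, 3, 4, 6, 7

Differences at position 1 (G→A), position 3 (C→T), position 4 (A→C), position 6 (C→A), position 7 (C→G).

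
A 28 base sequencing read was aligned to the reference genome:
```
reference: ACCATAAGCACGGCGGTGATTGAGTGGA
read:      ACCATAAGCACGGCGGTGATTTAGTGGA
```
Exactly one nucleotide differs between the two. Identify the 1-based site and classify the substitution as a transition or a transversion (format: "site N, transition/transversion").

The sequences differ only at site 22: G→T (purine→pyrimidine), a transversion.

site 22, transversion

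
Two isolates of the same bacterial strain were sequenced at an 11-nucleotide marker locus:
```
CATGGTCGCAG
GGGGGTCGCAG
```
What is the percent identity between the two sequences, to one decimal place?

Mismatches at positions 1, 2, 3 (1-based): 3 of 11.
Identical positions: 8/11 = 72.73% → 72.7%.

72.7%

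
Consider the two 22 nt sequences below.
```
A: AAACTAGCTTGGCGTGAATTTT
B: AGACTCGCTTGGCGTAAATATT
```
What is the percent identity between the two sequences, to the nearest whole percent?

82%

4 positions differ (2, 6, 16, 20), so 18 of 22 match: 18/22 = 81.82%.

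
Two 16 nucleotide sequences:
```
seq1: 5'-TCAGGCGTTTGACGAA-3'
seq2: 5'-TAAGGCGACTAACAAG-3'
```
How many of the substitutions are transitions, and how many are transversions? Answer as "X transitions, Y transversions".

4 transitions, 2 transversions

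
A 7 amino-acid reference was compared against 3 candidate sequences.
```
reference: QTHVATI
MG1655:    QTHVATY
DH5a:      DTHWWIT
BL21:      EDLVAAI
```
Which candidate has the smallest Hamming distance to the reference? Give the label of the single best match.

Hamming distances to reference — MG1655: 1; DH5a: 5; BL21: 4.
Smallest is MG1655 with 1 mismatch.

MG1655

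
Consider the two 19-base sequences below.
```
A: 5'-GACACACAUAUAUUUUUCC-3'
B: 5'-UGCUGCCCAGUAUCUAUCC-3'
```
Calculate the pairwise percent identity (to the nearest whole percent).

47%

10 positions differ (1, 2, 4, 5, 6, 8, 9, 10, 14, 16), so 9 of 19 match: 9/19 = 47.37%.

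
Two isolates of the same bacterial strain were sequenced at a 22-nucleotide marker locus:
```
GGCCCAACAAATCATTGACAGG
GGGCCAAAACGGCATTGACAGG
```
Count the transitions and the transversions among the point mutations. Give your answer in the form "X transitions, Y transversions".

Mismatches (1-based):
base 3: C→G (pyrimidine→purine, transversion)
base 8: C→A (pyrimidine→purine, transversion)
base 10: A→C (purine→pyrimidine, transversion)
base 11: A→G (purine→purine, transition)
base 12: T→G (pyrimidine→purine, transversion)

1 transition, 4 transversions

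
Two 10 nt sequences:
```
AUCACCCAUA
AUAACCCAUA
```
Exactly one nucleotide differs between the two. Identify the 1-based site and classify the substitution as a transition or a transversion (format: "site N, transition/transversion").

Site 3 changes C→A. C is a pyrimidine and A is a purine, so this is a transversion.

site 3, transversion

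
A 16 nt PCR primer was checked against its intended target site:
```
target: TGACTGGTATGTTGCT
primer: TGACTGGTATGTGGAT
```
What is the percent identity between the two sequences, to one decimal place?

87.5%

Mismatches at positions 13, 15 (1-based): 2 of 16.
Identical positions: 14/16 = 87.5% → 87.5%.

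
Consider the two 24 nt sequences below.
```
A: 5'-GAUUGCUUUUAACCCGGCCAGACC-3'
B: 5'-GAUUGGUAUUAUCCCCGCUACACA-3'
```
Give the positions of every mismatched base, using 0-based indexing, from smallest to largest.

5, 7, 11, 15, 18, 20, 23

Differences at position 5 (C→G), position 7 (U→A), position 11 (A→U), position 15 (G→C), position 18 (C→U), position 20 (G→C), position 23 (C→A).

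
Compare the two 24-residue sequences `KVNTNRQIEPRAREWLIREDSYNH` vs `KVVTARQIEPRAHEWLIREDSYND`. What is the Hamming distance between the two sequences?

4

Comparing position by position, 4 residues differ: 3 (N/V), 5 (N/A), 13 (R/H), 24 (H/D).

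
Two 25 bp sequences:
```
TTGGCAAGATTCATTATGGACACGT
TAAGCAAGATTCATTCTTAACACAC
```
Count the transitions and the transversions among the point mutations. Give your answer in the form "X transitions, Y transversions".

4 transitions, 3 transversions

Mismatches (1-based):
site 2: T→A (pyrimidine→purine, transversion)
site 3: G→A (purine→purine, transition)
site 16: A→C (purine→pyrimidine, transversion)
site 18: G→T (purine→pyrimidine, transversion)
site 19: G→A (purine→purine, transition)
site 24: G→A (purine→purine, transition)
site 25: T→C (pyrimidine→pyrimidine, transition)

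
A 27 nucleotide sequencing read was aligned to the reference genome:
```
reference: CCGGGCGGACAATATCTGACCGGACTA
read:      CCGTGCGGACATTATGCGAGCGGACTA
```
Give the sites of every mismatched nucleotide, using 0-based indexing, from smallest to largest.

Scanning 0-based: 3: G/T; 11: A/T; 15: C/G; 16: T/C; 19: C/G.

3, 11, 15, 16, 19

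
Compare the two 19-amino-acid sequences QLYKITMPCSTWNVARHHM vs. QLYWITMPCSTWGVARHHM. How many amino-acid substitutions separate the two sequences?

Comparing position by position, 2 residues differ: 4 (K/W), 13 (N/G).

2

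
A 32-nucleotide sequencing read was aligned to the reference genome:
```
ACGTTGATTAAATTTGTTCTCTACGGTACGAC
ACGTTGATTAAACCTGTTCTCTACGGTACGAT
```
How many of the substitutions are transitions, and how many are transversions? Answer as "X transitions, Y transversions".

3 transitions, 0 transversions

Mismatches (1-based):
site 13: T→C (pyrimidine→pyrimidine, transition)
site 14: T→C (pyrimidine→pyrimidine, transition)
site 32: C→T (pyrimidine→pyrimidine, transition)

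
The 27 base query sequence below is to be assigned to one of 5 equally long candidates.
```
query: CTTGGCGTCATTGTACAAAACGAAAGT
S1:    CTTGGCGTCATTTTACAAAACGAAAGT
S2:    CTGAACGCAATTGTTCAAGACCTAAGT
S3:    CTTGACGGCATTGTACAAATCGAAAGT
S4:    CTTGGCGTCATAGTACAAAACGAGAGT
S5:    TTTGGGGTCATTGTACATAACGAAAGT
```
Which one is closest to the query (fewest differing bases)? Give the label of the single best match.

S1 differs at 1 base; S2 differs at 9 bases; S3 differs at 3 bases; S4 differs at 2 bases; S5 differs at 3 bases. The closest is S1.

S1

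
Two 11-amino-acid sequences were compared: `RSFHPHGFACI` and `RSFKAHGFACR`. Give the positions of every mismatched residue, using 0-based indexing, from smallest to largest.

3, 4, 10

Scanning 0-based: 3: H/K; 4: P/A; 10: I/R.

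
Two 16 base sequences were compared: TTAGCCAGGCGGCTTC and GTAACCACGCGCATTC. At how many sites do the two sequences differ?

Comparing position by position, 5 sites differ: 1 (T/G), 4 (G/A), 8 (G/C), 12 (G/C), 13 (C/A).

5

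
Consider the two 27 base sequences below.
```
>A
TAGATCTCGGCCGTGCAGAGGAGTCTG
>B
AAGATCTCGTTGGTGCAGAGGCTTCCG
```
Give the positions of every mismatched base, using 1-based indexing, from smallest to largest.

1, 10, 11, 12, 22, 23, 26

Scanning 1-based: 1: T/A; 10: G/T; 11: C/T; 12: C/G; 22: A/C; 23: G/T; 26: T/C.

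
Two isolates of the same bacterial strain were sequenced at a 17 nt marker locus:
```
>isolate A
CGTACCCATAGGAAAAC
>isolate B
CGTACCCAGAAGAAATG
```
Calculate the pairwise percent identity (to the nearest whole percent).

76%

4 positions differ (9, 11, 16, 17), so 13 of 17 match: 13/17 = 76.47%.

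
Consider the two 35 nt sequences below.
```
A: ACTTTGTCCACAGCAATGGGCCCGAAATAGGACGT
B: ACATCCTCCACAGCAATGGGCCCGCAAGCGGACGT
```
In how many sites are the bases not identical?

6

The sequences differ at sites 3, 5, 6, 25, 28, 29 (1-based) — 6 in total.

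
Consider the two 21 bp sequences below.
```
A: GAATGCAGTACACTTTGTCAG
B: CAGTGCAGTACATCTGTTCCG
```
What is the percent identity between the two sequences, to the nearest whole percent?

67%

Mismatches at positions 1, 3, 13, 14, 16, 17, 20 (1-based): 7 of 21.
Identical positions: 14/21 = 66.67% → 67%.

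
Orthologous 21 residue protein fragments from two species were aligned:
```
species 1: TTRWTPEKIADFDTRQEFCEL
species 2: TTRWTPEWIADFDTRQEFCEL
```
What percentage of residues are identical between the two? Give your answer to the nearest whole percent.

Mismatch at position 8 (1-based): 1 of 21.
Identical positions: 20/21 = 95.24% → 95%.

95%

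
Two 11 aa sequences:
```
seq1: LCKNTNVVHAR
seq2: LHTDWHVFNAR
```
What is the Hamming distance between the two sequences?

Mismatches (1-based): position 2: C→H; position 3: K→T; position 4: N→D; position 5: T→W; position 6: N→H; position 8: V→F; position 9: H→N.

7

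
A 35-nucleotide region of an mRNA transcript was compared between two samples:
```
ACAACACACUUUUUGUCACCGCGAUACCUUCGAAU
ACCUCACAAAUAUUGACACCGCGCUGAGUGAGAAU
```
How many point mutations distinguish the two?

12

Comparing position by position, 12 positions differ: 3 (A/C), 4 (A/U), 9 (C/A), 10 (U/A), 12 (U/A), 16 (U/A), 24 (A/C), 26 (A/G), 27 (C/A), 28 (C/G), 30 (U/G), 31 (C/A).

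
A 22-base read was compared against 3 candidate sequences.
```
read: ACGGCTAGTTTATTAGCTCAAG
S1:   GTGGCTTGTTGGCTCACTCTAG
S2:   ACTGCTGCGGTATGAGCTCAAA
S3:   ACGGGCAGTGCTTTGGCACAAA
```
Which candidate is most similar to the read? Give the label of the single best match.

S2

Hamming distances to read — S1: 9; S2: 7; S3: 8.
Smallest is S2 with 7 mismatches.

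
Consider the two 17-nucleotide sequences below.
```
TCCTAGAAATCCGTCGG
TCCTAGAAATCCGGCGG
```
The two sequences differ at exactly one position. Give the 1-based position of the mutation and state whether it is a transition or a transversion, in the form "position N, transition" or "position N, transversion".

position 14, transversion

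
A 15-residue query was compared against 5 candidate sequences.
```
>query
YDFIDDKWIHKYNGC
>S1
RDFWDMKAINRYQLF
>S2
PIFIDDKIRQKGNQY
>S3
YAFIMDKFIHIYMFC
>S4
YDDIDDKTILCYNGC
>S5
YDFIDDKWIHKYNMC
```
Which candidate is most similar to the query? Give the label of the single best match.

S5

S1 differs at 9 residues; S2 differs at 8 residues; S3 differs at 6 residues; S4 differs at 4 residues; S5 differs at 1 residue. The closest is S5.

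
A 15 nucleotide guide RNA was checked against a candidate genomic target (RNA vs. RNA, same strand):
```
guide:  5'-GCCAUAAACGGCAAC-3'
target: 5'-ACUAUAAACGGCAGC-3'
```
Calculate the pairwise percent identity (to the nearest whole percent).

Mismatches at positions 1, 3, 14 (1-based): 3 of 15.
Identical positions: 12/15 = 80% → 80%.

80%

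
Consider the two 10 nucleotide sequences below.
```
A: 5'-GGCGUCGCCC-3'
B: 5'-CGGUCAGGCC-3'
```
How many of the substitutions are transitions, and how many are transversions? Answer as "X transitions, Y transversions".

1 transition, 5 transversions

Mismatches (1-based):
site 1: G→C (purine→pyrimidine, transversion)
site 3: C→G (pyrimidine→purine, transversion)
site 4: G→U (purine→pyrimidine, transversion)
site 5: U→C (pyrimidine→pyrimidine, transition)
site 6: C→A (pyrimidine→purine, transversion)
site 8: C→G (pyrimidine→purine, transversion)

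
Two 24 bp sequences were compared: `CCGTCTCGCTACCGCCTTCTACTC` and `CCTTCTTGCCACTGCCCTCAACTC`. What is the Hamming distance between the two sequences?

6

Comparing position by position, 6 positions differ: 3 (G/T), 7 (C/T), 10 (T/C), 13 (C/T), 17 (T/C), 20 (T/A).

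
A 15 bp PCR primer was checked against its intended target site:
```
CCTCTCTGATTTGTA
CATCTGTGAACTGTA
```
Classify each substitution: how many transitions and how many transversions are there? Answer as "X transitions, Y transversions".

1 transition, 3 transversions

Mismatches (1-based):
site 2: C→A (pyrimidine→purine, transversion)
site 6: C→G (pyrimidine→purine, transversion)
site 10: T→A (pyrimidine→purine, transversion)
site 11: T→C (pyrimidine→pyrimidine, transition)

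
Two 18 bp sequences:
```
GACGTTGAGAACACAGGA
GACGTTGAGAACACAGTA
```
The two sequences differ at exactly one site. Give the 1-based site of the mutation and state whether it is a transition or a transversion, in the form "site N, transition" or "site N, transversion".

site 17, transversion

Site 17 changes G→T. G is a purine and T is a pyrimidine, so this is a transversion.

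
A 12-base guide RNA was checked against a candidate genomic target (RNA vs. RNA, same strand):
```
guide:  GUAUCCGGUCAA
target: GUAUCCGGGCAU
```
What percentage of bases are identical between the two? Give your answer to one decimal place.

83.3%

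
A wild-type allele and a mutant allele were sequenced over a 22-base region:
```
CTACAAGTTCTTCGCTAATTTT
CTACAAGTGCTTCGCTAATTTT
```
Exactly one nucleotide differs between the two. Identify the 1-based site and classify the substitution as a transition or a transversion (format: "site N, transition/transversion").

Site 9 changes T→G. T is a pyrimidine and G is a purine, so this is a transversion.

site 9, transversion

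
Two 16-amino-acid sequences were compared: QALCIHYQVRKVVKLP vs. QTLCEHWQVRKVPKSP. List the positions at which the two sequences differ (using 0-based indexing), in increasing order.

1, 4, 6, 12, 14

Scanning 0-based: 1: A/T; 4: I/E; 6: Y/W; 12: V/P; 14: L/S.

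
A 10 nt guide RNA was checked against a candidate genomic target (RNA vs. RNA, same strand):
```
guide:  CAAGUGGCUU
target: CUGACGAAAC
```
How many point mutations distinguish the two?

8

Comparing position by position, 8 bases differ: 2 (A/U), 3 (A/G), 4 (G/A), 5 (U/C), 7 (G/A), 8 (C/A), 9 (U/A), 10 (U/C).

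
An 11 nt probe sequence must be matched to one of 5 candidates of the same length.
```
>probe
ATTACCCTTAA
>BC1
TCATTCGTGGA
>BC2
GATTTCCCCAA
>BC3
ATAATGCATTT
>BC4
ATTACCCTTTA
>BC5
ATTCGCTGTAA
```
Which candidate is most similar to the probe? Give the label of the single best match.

BC4

Hamming distances to probe — BC1: 8; BC2: 6; BC3: 6; BC4: 1; BC5: 4.
Smallest is BC4 with 1 mismatch.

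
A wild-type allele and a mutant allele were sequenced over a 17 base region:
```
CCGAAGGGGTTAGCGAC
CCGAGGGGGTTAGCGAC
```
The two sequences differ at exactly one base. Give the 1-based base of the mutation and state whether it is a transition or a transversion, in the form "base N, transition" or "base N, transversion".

The sequences differ only at base 5: A→G (purine→purine), a transition.

base 5, transition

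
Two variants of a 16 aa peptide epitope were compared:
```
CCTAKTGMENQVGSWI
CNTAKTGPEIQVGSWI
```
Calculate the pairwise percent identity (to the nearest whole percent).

Mismatches at positions 2, 8, 10 (1-based): 3 of 16.
Identical positions: 13/16 = 81.25% → 81%.

81%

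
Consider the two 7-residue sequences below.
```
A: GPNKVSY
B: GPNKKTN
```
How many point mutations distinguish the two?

3

Comparing position by position, 3 residues differ: 5 (V/K), 6 (S/T), 7 (Y/N).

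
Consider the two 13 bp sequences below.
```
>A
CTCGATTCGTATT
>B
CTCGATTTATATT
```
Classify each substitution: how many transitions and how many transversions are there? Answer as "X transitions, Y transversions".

2 transitions, 0 transversions

Transitions (purine↔purine or pyrimidine↔pyrimidine): 8 C→T, 9 G→A.
Transversions (purine↔pyrimidine): none.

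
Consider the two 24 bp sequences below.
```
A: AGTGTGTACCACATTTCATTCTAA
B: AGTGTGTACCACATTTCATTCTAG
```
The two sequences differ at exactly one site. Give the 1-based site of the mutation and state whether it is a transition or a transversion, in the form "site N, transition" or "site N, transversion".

site 24, transition

The sequences differ only at site 24: A→G (purine→purine), a transition.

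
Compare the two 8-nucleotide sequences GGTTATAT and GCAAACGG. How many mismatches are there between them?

Comparing position by position, 6 bases differ: 2 (G/C), 3 (T/A), 4 (T/A), 6 (T/C), 7 (A/G), 8 (T/G).

6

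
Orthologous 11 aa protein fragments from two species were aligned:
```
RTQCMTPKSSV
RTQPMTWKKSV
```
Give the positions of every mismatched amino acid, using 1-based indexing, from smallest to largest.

Scanning 1-based: 4: C/P; 7: P/W; 9: S/K.

4, 7, 9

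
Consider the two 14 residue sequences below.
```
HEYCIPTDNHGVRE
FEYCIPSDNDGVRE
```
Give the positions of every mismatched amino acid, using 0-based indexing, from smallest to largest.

Scanning 0-based: 0: H/F; 6: T/S; 9: H/D.

0, 6, 9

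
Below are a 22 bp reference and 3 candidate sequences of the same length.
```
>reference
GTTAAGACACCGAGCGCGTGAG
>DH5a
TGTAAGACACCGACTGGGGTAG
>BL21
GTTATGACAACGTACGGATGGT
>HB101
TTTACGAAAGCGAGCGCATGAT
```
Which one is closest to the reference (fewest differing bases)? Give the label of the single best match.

HB101

DH5a differs at 7 bases; BL21 differs at 8 bases; HB101 differs at 6 bases. The closest is HB101.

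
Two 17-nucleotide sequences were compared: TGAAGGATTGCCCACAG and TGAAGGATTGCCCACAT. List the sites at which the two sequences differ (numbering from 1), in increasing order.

17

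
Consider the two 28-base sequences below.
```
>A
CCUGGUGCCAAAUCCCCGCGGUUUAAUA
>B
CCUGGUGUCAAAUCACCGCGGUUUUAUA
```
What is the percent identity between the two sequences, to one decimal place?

89.3%

3 positions differ (8, 15, 25), so 25 of 28 match: 25/28 = 89.29%.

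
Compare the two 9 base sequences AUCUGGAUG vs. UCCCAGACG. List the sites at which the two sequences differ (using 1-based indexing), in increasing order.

1, 2, 4, 5, 8

Differences at site 1 (A→U), site 2 (U→C), site 4 (U→C), site 5 (G→A), site 8 (U→C).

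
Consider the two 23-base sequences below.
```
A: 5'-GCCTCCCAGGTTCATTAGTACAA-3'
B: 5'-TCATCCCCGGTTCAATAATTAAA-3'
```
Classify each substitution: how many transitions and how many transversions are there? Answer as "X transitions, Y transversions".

1 transition, 6 transversions

Mismatches (1-based):
site 1: G→T (purine→pyrimidine, transversion)
site 3: C→A (pyrimidine→purine, transversion)
site 8: A→C (purine→pyrimidine, transversion)
site 15: T→A (pyrimidine→purine, transversion)
site 18: G→A (purine→purine, transition)
site 20: A→T (purine→pyrimidine, transversion)
site 21: C→A (pyrimidine→purine, transversion)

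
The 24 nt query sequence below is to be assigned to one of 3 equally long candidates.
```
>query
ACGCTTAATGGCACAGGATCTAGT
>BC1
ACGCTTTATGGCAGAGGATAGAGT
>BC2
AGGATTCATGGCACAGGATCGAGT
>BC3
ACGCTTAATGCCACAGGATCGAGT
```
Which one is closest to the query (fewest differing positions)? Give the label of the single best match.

BC1 differs at 4 positions; BC2 differs at 4 positions; BC3 differs at 2 positions. The closest is BC3.

BC3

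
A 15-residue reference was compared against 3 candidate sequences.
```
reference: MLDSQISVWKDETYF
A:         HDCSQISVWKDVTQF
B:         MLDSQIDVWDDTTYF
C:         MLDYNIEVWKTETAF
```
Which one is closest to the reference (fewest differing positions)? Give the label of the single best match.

B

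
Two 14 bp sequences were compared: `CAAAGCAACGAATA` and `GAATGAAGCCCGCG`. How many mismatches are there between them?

9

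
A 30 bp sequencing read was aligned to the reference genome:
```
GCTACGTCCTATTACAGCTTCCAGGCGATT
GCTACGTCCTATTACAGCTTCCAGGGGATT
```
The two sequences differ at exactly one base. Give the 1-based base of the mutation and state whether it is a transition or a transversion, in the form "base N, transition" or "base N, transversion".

base 26, transversion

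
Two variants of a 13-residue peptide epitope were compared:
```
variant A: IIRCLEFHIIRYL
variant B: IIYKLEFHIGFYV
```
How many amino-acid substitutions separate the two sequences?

5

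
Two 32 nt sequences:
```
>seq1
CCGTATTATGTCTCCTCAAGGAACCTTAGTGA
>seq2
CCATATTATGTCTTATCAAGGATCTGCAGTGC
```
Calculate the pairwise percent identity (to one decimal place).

75.0%

Mismatches at positions 3, 14, 15, 23, 25, 26, 27, 32 (1-based): 8 of 32.
Identical positions: 24/32 = 75% → 75.0%.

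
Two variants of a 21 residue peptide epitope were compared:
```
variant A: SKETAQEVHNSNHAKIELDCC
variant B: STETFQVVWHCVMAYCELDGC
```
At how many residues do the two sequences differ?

11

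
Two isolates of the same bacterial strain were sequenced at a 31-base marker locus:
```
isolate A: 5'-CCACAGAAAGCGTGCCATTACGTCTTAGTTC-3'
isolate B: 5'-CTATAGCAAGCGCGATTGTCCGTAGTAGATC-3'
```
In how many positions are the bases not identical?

The sequences differ at positions 2, 4, 7, 13, 15, 16, 17, 18, 20, 24, 25, 29 (1-based) — 12 in total.

12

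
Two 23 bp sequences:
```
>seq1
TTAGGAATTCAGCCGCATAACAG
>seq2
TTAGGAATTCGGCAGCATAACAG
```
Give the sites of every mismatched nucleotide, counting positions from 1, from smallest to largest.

11, 14

Scanning 1-based: 11: A/G; 14: C/A.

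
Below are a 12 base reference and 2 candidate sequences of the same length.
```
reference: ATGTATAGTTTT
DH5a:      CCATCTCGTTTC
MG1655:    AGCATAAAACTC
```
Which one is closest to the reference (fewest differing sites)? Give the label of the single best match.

DH5a differs at 6 sites; MG1655 differs at 9 sites. The closest is DH5a.

DH5a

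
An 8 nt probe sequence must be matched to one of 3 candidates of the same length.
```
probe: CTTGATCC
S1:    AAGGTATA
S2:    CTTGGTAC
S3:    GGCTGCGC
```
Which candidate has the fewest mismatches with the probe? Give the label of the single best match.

Hamming distances to probe — S1: 7; S2: 2; S3: 7.
Smallest is S2 with 2 mismatches.

S2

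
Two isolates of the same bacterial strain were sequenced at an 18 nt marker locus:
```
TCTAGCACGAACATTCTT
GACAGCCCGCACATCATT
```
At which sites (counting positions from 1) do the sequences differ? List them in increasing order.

Scanning 1-based: 1: T/G; 2: C/A; 3: T/C; 7: A/C; 10: A/C; 15: T/C; 16: C/A.

1, 2, 3, 7, 10, 15, 16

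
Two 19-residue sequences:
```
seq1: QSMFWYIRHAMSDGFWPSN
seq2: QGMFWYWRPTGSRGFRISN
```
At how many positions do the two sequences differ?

Comparing position by position, 8 positions differ: 2 (S/G), 7 (I/W), 9 (H/P), 10 (A/T), 11 (M/G), 13 (D/R), 16 (W/R), 17 (P/I).

8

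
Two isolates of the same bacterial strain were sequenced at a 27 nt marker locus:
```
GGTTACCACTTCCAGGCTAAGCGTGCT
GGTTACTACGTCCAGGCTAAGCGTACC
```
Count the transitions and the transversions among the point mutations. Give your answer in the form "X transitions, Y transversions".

Mismatches (1-based):
site 7: C→T (pyrimidine→pyrimidine, transition)
site 10: T→G (pyrimidine→purine, transversion)
site 25: G→A (purine→purine, transition)
site 27: T→C (pyrimidine→pyrimidine, transition)

3 transitions, 1 transversion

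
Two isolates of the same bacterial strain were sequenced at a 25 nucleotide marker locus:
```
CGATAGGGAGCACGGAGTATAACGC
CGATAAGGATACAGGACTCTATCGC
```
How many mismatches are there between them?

8

The sequences differ at bases 6, 10, 11, 12, 13, 17, 19, 22 (1-based) — 8 in total.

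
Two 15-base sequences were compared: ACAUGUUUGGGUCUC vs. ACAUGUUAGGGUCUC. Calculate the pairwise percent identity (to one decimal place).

1 position differs (8), so 14 of 15 match: 14/15 = 93.33%.

93.3%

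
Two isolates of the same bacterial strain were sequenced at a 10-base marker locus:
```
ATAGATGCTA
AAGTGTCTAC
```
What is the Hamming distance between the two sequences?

Comparing position by position, 8 sites differ: 2 (T/A), 3 (A/G), 4 (G/T), 5 (A/G), 7 (G/C), 8 (C/T), 9 (T/A), 10 (A/C).

8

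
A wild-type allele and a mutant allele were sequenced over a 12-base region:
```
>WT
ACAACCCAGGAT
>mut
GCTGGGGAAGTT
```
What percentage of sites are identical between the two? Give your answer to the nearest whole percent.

Mismatches at positions 1, 3, 4, 5, 6, 7, 9, 11 (1-based): 8 of 12.
Identical positions: 4/12 = 33.33% → 33%.

33%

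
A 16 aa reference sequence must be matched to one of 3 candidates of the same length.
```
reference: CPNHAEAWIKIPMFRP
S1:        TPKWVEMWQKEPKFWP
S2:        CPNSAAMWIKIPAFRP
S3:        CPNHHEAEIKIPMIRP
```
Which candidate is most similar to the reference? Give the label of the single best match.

S1 differs at 9 residues; S2 differs at 4 residues; S3 differs at 3 residues. The closest is S3.

S3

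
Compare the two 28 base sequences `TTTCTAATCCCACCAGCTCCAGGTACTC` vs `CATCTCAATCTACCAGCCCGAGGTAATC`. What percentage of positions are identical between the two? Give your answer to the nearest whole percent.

9 positions differ (1, 2, 6, 8, 9, 11, 18, 20, 26), so 19 of 28 match: 19/28 = 67.86%.

68%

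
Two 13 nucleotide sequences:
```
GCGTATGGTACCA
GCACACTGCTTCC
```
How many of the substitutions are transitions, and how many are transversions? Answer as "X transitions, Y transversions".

Transitions (purine↔purine or pyrimidine↔pyrimidine): 3 G→A, 4 T→C, 6 T→C, 9 T→C, 11 C→T.
Transversions (purine↔pyrimidine): 7 G→T, 10 A→T, 13 A→C.

5 transitions, 3 transversions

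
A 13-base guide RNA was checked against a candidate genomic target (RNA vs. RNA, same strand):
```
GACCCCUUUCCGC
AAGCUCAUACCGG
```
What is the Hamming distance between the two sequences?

6

The sequences differ at sites 1, 3, 5, 7, 9, 13 (1-based) — 6 in total.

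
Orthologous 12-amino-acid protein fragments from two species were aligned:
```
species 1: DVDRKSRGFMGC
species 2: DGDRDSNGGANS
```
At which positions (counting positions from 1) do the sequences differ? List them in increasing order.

Differences at position 2 (V→G), position 5 (K→D), position 7 (R→N), position 9 (F→G), position 10 (M→A), position 11 (G→N), position 12 (C→S).

2, 5, 7, 9, 10, 11, 12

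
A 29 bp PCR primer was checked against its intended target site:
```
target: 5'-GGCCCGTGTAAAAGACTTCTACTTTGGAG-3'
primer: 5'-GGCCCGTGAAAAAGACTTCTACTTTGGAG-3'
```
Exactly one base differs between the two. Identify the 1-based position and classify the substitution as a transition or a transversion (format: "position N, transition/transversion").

position 9, transversion

Position 9 changes T→A. T is a pyrimidine and A is a purine, so this is a transversion.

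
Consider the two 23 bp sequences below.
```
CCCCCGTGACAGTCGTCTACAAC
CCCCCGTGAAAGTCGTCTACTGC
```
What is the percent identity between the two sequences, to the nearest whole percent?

87%

3 positions differ (10, 21, 22), so 20 of 23 match: 20/23 = 86.96%.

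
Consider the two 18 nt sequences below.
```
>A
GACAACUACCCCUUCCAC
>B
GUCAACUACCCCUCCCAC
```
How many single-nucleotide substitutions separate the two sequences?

2

Comparing position by position, 2 bases differ: 2 (A/U), 14 (U/C).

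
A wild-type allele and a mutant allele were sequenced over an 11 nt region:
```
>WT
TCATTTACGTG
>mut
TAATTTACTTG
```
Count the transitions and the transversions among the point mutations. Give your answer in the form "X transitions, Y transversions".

Mismatches (1-based):
position 2: C→A (pyrimidine→purine, transversion)
position 9: G→T (purine→pyrimidine, transversion)

0 transitions, 2 transversions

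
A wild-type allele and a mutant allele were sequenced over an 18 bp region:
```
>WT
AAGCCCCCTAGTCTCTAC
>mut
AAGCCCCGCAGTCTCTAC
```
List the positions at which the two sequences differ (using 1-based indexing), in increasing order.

8, 9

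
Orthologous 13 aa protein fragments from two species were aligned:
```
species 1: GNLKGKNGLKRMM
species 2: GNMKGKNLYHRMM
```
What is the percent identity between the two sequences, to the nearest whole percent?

69%

Mismatches at positions 3, 8, 9, 10 (1-based): 4 of 13.
Identical positions: 9/13 = 69.23% → 69%.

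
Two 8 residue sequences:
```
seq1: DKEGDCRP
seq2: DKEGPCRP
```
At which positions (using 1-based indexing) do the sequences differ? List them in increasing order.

Differences at position 5 (D→P).

5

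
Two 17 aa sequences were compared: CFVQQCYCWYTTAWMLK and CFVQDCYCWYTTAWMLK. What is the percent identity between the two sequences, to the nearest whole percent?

94%

1 position differs (5), so 16 of 17 match: 16/17 = 94.12%.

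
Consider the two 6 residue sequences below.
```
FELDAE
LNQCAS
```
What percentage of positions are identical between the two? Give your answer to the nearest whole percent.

5 positions differ (1, 2, 3, 4, 6), so 1 of 6 match: 1/6 = 16.67%.

17%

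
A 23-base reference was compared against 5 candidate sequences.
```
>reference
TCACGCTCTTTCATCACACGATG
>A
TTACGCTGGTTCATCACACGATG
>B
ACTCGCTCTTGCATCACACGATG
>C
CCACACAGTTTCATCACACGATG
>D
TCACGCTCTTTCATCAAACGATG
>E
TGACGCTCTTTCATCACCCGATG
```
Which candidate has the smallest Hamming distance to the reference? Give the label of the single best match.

A differs at 3 positions; B differs at 3 positions; C differs at 4 positions; D differs at 1 position; E differs at 2 positions. The closest is D.

D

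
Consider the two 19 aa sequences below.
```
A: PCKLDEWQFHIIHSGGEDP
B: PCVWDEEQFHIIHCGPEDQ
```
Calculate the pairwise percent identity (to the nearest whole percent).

68%

6 positions differ (3, 4, 7, 14, 16, 19), so 13 of 19 match: 13/19 = 68.42%.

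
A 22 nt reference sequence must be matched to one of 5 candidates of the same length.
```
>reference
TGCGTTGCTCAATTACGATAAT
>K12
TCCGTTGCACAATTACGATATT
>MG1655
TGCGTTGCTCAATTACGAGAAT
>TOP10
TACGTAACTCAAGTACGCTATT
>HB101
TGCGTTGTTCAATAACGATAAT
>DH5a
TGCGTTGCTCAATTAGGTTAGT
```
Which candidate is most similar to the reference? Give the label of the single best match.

MG1655

Hamming distances to reference — K12: 3; MG1655: 1; TOP10: 6; HB101: 2; DH5a: 3.
Smallest is MG1655 with 1 mismatch.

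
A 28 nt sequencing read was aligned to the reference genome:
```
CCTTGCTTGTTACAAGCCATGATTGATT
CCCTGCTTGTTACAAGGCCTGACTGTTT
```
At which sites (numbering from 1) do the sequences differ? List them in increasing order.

Scanning 1-based: 3: T/C; 17: C/G; 19: A/C; 23: T/C; 26: A/T.

3, 17, 19, 23, 26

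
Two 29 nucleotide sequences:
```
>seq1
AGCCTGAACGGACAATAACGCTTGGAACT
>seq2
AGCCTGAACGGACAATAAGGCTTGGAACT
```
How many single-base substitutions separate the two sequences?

Comparing position by position, 1 base differs: 19 (C/G).

1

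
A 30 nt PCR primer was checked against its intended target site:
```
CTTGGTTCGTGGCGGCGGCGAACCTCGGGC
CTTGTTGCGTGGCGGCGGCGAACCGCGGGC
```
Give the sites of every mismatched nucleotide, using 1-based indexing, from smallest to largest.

5, 7, 25

Scanning 1-based: 5: G/T; 7: T/G; 25: T/G.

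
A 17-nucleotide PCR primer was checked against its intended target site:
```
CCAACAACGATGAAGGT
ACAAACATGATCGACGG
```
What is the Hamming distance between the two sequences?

8

The sequences differ at bases 1, 5, 6, 8, 12, 13, 15, 17 (1-based) — 8 in total.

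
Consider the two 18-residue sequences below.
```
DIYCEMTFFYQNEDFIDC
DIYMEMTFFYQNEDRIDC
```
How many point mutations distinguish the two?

2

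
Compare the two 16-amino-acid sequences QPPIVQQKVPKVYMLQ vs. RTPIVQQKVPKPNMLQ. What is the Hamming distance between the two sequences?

4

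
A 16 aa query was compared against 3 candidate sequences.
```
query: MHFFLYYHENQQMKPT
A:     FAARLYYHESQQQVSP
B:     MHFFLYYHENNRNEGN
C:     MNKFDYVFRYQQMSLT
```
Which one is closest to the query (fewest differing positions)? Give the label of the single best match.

Hamming distances to query — A: 9; B: 6; C: 9.
Smallest is B with 6 mismatches.

B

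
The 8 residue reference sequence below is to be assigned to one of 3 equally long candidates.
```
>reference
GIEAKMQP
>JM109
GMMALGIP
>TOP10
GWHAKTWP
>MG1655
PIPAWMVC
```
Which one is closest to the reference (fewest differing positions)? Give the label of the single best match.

Hamming distances to reference — JM109: 5; TOP10: 4; MG1655: 5.
Smallest is TOP10 with 4 mismatches.

TOP10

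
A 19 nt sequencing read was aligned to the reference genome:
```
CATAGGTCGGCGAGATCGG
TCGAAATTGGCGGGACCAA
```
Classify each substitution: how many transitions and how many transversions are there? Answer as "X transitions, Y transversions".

8 transitions, 2 transversions

Transitions (purine↔purine or pyrimidine↔pyrimidine): 1 C→T, 5 G→A, 6 G→A, 8 C→T, 13 A→G, 16 T→C, 18 G→A, 19 G→A.
Transversions (purine↔pyrimidine): 2 A→C, 3 T→G.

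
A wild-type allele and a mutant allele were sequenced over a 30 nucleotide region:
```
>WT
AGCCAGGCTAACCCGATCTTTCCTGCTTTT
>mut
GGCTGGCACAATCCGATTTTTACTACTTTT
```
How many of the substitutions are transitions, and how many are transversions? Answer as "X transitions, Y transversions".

Mismatches (1-based):
base 1: A→G (purine→purine, transition)
base 4: C→T (pyrimidine→pyrimidine, transition)
base 5: A→G (purine→purine, transition)
base 7: G→C (purine→pyrimidine, transversion)
base 8: C→A (pyrimidine→purine, transversion)
base 9: T→C (pyrimidine→pyrimidine, transition)
base 12: C→T (pyrimidine→pyrimidine, transition)
base 18: C→T (pyrimidine→pyrimidine, transition)
base 22: C→A (pyrimidine→purine, transversion)
base 25: G→A (purine→purine, transition)

7 transitions, 3 transversions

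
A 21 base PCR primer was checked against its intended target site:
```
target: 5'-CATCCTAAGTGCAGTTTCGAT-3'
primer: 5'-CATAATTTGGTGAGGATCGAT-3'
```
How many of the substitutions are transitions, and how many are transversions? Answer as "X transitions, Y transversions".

Mismatches (1-based):
site 4: C→A (pyrimidine→purine, transversion)
site 5: C→A (pyrimidine→purine, transversion)
site 7: A→T (purine→pyrimidine, transversion)
site 8: A→T (purine→pyrimidine, transversion)
site 10: T→G (pyrimidine→purine, transversion)
site 11: G→T (purine→pyrimidine, transversion)
site 12: C→G (pyrimidine→purine, transversion)
site 15: T→G (pyrimidine→purine, transversion)
site 16: T→A (pyrimidine→purine, transversion)

0 transitions, 9 transversions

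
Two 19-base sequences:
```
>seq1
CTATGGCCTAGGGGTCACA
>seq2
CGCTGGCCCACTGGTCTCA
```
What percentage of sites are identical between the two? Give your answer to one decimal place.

68.4%

6 positions differ (2, 3, 9, 11, 12, 17), so 13 of 19 match: 13/19 = 68.42%.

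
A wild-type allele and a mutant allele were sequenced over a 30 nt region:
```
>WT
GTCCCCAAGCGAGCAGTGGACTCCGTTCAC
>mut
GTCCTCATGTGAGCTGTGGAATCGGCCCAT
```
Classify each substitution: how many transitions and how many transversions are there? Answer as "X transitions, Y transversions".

5 transitions, 4 transversions

Mismatches (1-based):
position 5: C→T (pyrimidine→pyrimidine, transition)
position 8: A→T (purine→pyrimidine, transversion)
position 10: C→T (pyrimidine→pyrimidine, transition)
position 15: A→T (purine→pyrimidine, transversion)
position 21: C→A (pyrimidine→purine, transversion)
position 24: C→G (pyrimidine→purine, transversion)
position 26: T→C (pyrimidine→pyrimidine, transition)
position 27: T→C (pyrimidine→pyrimidine, transition)
position 30: C→T (pyrimidine→pyrimidine, transition)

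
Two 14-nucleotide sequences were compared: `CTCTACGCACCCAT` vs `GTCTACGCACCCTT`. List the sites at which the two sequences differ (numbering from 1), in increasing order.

1, 13

Differences at site 1 (C→G), site 13 (A→T).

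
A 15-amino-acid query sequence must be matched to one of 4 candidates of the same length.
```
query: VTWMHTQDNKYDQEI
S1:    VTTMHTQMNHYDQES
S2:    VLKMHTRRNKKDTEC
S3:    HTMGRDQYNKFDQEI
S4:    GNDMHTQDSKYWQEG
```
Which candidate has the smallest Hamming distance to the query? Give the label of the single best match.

S1

S1 differs at 4 residues; S2 differs at 7 residues; S3 differs at 7 residues; S4 differs at 6 residues. The closest is S1.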